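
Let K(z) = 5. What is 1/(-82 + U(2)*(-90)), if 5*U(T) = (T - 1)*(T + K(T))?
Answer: -1/208 ≈ -0.0048077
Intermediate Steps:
U(T) = (-1 + T)*(5 + T)/5 (U(T) = ((T - 1)*(T + 5))/5 = ((-1 + T)*(5 + T))/5 = (-1 + T)*(5 + T)/5)
1/(-82 + U(2)*(-90)) = 1/(-82 + (-1 + (⅕)*2² + (⅘)*2)*(-90)) = 1/(-82 + (-1 + (⅕)*4 + 8/5)*(-90)) = 1/(-82 + (-1 + ⅘ + 8/5)*(-90)) = 1/(-82 + (7/5)*(-90)) = 1/(-82 - 126) = 1/(-208) = -1/208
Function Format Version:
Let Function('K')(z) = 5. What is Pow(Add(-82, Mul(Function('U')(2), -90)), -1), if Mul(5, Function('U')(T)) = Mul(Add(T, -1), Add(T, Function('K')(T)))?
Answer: Rational(-1, 208) ≈ -0.0048077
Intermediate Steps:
Function('U')(T) = Mul(Rational(1, 5), Add(-1, T), Add(5, T)) (Function('U')(T) = Mul(Rational(1, 5), Mul(Add(T, -1), Add(T, 5))) = Mul(Rational(1, 5), Mul(Add(-1, T), Add(5, T))) = Mul(Rational(1, 5), Add(-1, T), Add(5, T)))
Pow(Add(-82, Mul(Function('U')(2), -90)), -1) = Pow(Add(-82, Mul(Add(-1, Mul(Rational(1, 5), Pow(2, 2)), Mul(Rational(4, 5), 2)), -90)), -1) = Pow(Add(-82, Mul(Add(-1, Mul(Rational(1, 5), 4), Rational(8, 5)), -90)), -1) = Pow(Add(-82, Mul(Add(-1, Rational(4, 5), Rational(8, 5)), -90)), -1) = Pow(Add(-82, Mul(Rational(7, 5), -90)), -1) = Pow(Add(-82, -126), -1) = Pow(-208, -1) = Rational(-1, 208)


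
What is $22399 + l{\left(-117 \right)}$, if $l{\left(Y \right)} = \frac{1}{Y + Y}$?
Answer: $\frac{5241365}{234} \approx 22399.0$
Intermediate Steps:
$l{\left(Y \right)} = \frac{1}{2 Y}$
$22399 + l{\left(-117 \right)} = 22399 + \frac{1}{2 \left(-117\right)} = 22399 + \frac{1}{2} \left(- \frac{1}{117}\right) = 22399 - \frac{1}{234} = \frac{5241365}{234}$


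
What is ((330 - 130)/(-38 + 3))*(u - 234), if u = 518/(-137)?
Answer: 1303040/959 ≈ 1358.7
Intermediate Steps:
u = -518/137 (u = 518*(-1/137) = -518/137 ≈ -3.7810)
((330 - 130)/(-38 + 3))*(u - 234) = ((330 - 130)/(-38 + 3))*(-518/137 - 234) = (200/(-35))*(-32576/137) = (200*(-1/35))*(-32576/137) = -40/7*(-32576/137) = 1303040/959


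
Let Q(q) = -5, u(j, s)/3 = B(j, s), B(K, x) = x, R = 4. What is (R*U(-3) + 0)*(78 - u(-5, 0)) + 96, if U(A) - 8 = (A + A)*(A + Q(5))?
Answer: 17568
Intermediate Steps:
u(j, s) = 3*s
U(A) = 8 + 2*A*(-5 + A) (U(A) = 8 + (A + A)*(A - 5) = 8 + (2*A)*(-5 + A) = 8 + 2*A*(-5 + A))
(R*U(-3) + 0)*(78 - u(-5, 0)) + 96 = (4*(8 - 10*(-3) + 2*(-3)**2) + 0)*(78 - 3*0) + 96 = (4*(8 + 30 + 2*9) + 0)*(78 - 1*0) + 96 = (4*(8 + 30 + 18) + 0)*(78 + 0) + 96 = (4*56 + 0)*78 + 96 = (224 + 0)*78 + 96 = 224*78 + 96 = 17472 + 96 = 17568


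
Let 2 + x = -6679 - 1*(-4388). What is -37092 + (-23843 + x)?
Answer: -63228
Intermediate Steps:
x = -2293 (x = -2 + (-6679 - 1*(-4388)) = -2 + (-6679 + 4388) = -2 - 2291 = -2293)
-37092 + (-23843 + x) = -37092 + (-23843 - 2293) = -37092 - 26136 = -63228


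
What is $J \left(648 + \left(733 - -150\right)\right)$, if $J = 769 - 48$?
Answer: $1103851$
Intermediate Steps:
$J = 721$
$J \left(648 + \left(733 - -150\right)\right) = 721 \left(648 + \left(733 - -150\right)\right) = 721 \left(648 + \left(733 + 150\right)\right) = 721 \left(648 + 883\right) = 721 \cdot 1531 = 1103851$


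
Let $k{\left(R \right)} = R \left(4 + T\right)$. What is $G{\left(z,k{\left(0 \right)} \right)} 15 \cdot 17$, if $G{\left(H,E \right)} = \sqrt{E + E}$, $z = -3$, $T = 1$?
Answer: $0$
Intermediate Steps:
$k{\left(R \right)} = 5 R$ ($k{\left(R \right)} = R \left(4 + 1\right) = R 5 = 5 R$)
$G{\left(H,E \right)} = \sqrt{2} \sqrt{E}$ ($G{\left(H,E \right)} = \sqrt{2 E} = \sqrt{2} \sqrt{E}$)
$G{\left(z,k{\left(0 \right)} \right)} 15 \cdot 17 = \sqrt{2} \sqrt{5 \cdot 0} \cdot 15 \cdot 17 = \sqrt{2} \sqrt{0} \cdot 15 \cdot 17 = \sqrt{2} \cdot 0 \cdot 15 \cdot 17 = 0 \cdot 15 \cdot 17 = 0 \cdot 17 = 0$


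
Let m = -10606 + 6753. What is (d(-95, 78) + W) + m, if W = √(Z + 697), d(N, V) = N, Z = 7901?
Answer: -3948 + √8598 ≈ -3855.3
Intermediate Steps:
W = √8598 (W = √(7901 + 697) = √8598 ≈ 92.725)
m = -3853
(d(-95, 78) + W) + m = (-95 + √8598) - 3853 = -3948 + √8598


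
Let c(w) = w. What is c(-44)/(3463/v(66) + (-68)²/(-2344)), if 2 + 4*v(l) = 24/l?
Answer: 29007/5581925 ≈ 0.0051966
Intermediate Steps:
v(l) = -½ + 6/l (v(l) = -½ + (24/l)/4 = -½ + 6/l)
c(-44)/(3463/v(66) + (-68)²/(-2344)) = -44/(3463/(((½)*(12 - 1*66)/66)) + (-68)²/(-2344)) = -44/(3463/(((½)*(1/66)*(12 - 66))) + 4624*(-1/2344)) = -44/(3463/(((½)*(1/66)*(-54))) - 578/293) = -44/(3463/(-9/22) - 578/293) = -44/(3463*(-22/9) - 578/293) = -44/(-76186/9 - 578/293) = -44/(-22327700/2637) = -44*(-2637/22327700) = 29007/5581925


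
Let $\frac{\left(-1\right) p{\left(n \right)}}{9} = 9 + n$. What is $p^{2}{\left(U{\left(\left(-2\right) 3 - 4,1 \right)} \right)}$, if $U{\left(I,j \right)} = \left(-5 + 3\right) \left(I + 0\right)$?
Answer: $68121$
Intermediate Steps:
$U{\left(I,j \right)} = - 2 I$
$p{\left(n \right)} = -81 - 9 n$ ($p{\left(n \right)} = - 9 \left(9 + n\right) = -81 - 9 n$)
$p^{2}{\left(U{\left(\left(-2\right) 3 - 4,1 \right)} \right)} = \left(-81 - 9 \left(- 2 \left(\left(-2\right) 3 - 4\right)\right)\right)^{2} = \left(-81 - 9 \left(- 2 \left(-6 - 4\right)\right)\right)^{2} = \left(-81 - 9 \left(\left(-2\right) \left(-10\right)\right)\right)^{2} = \left(-81 - 180\right)^{2} = \left(-261\right)^{2} = 68121$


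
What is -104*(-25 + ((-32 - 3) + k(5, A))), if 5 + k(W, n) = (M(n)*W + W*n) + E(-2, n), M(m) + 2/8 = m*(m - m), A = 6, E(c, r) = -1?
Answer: 3874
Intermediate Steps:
M(m) = -1/4 (M(m) = -1/4 + m*(m - m) = -1/4 + m*0 = -1/4 + 0 = -1/4)
k(W, n) = -6 - W/4 + W*n (k(W, n) = -5 + ((-W/4 + W*n) - 1) = -5 + (-1 - W/4 + W*n) = -6 - W/4 + W*n)
-104*(-25 + ((-32 - 3) + k(5, A))) = -104*(-25 + ((-32 - 3) + (-6 - 1/4*5 + 5*6))) = -104*(-25 + (-35 + (-6 - 5/4 + 30))) = -104*(-25 + (-35 + 91/4)) = -104*(-25 - 49/4) = -104*(-149/4) = 3874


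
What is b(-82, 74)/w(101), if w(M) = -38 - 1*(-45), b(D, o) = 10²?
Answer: 100/7 ≈ 14.286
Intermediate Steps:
b(D, o) = 100
w(M) = 7 (w(M) = -38 + 45 = 7)
b(-82, 74)/w(101) = 100/7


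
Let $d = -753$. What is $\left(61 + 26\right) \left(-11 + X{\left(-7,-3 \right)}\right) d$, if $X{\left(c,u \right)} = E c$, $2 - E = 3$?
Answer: $262044$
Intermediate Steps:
$E = -1$ ($E = 2 - 3 = -1$)
$X{\left(c,u \right)} = - c$
$\left(61 + 26\right) \left(-11 + X{\left(-7,-3 \right)}\right) d = \left(61 + 26\right) \left(-11 - -7\right) \left(-753\right) = 87 \left(-11 + 7\right) \left(-753\right) = 87 \left(-4\right) \left(-753\right) = \left(-348\right) \left(-753\right) = 262044$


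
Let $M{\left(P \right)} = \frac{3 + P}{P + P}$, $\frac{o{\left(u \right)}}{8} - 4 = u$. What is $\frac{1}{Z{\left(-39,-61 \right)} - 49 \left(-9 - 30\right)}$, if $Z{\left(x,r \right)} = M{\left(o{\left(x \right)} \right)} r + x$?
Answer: $\frac{560}{1031423} \approx 0.00054294$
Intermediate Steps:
$o{\left(u \right)} = 32 + 8 u$
$M{\left(P \right)} = \frac{3 + P}{2 P}$
$Z{\left(x,r \right)} = x + \frac{r \left(35 + 8 x\right)}{2 \left(32 + 8 x\right)}$ ($Z{\left(x,r \right)} = \frac{3 + \left(32 + 8 x\right)}{2 \left(32 + 8 x\right)} r + x = \frac{35 + 8 x}{2 \left(32 + 8 x\right)} r + x = \frac{r \left(35 + 8 x\right)}{2 \left(32 + 8 x\right)} + x = x + \frac{r \left(35 + 8 x\right)}{2 \left(32 + 8 x\right)}$)
$\frac{1}{Z{\left(-39,-61 \right)} - 49 \left(-9 - 30\right)} = \frac{1}{\frac{- 39 \left(4 - 39\right) + \frac{1}{16} \left(-61\right) \left(35 + 8 \left(-39\right)\right)}{4 - 39} - 49 \left(-9 - 30\right)} = \frac{1}{\frac{\left(-39\right) \left(-35\right) + \frac{1}{16} \left(-61\right) \left(35 - 312\right)}{-35} - -1911} = \frac{1}{- \frac{1365 + \frac{1}{16} \left(-61\right) \left(-277\right)}{35} + 1911} = \frac{1}{- \frac{1365 + \frac{16897}{16}}{35} + 1911} = \frac{1}{\left(- \frac{1}{35}\right) \frac{38737}{16} + 1911} = \frac{1}{- \frac{38737}{560} + 1911} = \frac{1}{\frac{1031423}{560}} = \frac{560}{1031423}$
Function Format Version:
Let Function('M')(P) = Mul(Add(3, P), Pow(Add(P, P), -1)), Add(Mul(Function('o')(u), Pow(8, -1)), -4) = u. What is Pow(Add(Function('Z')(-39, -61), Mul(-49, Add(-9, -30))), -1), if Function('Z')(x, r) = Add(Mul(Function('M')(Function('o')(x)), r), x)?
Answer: Rational(560, 1031423) ≈ 0.00054294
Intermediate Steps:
Function('o')(u) = Add(32, Mul(8, u))
Function('M')(P) = Mul(Rational(1, 2), Pow(P, -1), Add(3, P)) (Function('M')(P) = Mul(Add(3, P), Pow(Mul(2, P), -1)) = Mul(Add(3, P), Mul(Rational(1, 2), Pow(P, -1))) = Mul(Rational(1, 2), Pow(P, -1), Add(3, P)))
Function('Z')(x, r) = Add(x, Mul(Rational(1, 2), r, Pow(Add(32, Mul(8, x)), -1), Add(35, Mul(8, x)))) (Function('Z')(x, r) = Add(Mul(Mul(Rational(1, 2), Pow(Add(32, Mul(8, x)), -1), Add(3, Add(32, Mul(8, x)))), r), x) = Add(Mul(Mul(Rational(1, 2), Pow(Add(32, Mul(8, x)), -1), Add(35, Mul(8, x))), r), x) = Add(Mul(Rational(1, 2), r, Pow(Add(32, Mul(8, x)), -1), Add(35, Mul(8, x))), x) = Add(x, Mul(Rational(1, 2), r, Pow(Add(32, Mul(8, x)), -1), Add(35, Mul(8, x)))))
Pow(Add(Function('Z')(-39, -61), Mul(-49, Add(-9, -30))), -1) = Pow(Add(Mul(Pow(Add(4, -39), -1), Add(Mul(-39, Add(4, -39)), Mul(Rational(1, 16), -61, Add(35, Mul(8, -39))))), Mul(-49, Add(-9, -30))), -1) = Pow(Add(Mul(Pow(-35, -1), Add(Mul(-39, -35), Mul(Rational(1, 16), -61, Add(35, -312)))), Mul(-49, -39)), -1) = Pow(Add(Mul(Rational(-1, 35), Add(1365, Mul(Rational(1, 16), -61, -277))), 1911), -1) = Pow(Add(Mul(Rational(-1, 35), Add(1365, Rational(16897, 16))), 1911), -1) = Pow(Add(Mul(Rational(-1, 35), Rational(38737, 16)), 1911), -1) = Pow(Add(Rational(-38737, 560), 1911), -1) = Pow(Rational(1031423, 560), -1) = Rational(560, 1031423)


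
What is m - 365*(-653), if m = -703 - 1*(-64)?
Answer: 237706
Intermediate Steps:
m = -639 (m = -703 + 64 = -639)
m - 365*(-653) = -639 - 365*(-653) = -639 + 238345 = 237706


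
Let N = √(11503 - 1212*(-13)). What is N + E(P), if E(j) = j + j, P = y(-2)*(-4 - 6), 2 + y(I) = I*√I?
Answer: 40 + √27259 + 40*I*√2 ≈ 205.1 + 56.569*I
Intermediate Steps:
y(I) = -2 + I^(3/2) (y(I) = -2 + I*√I = -2 + I^(3/2))
N = √27259 (N = √(11503 + 15756) = √27259 ≈ 165.10)
P = 20 + 20*I*√2 (P = (-2 + (-2)^(3/2))*(-4 - 6) = (-2 - 2*I*√2)*(-10) = 20 + 20*I*√2 ≈ 20.0 + 28.284*I)
E(j) = 2*j
N + E(P) = √27259 + 2*(20 + 20*I*√2) = √27259 + (40 + 40*I*√2) = 40 + √27259 + 40*I*√2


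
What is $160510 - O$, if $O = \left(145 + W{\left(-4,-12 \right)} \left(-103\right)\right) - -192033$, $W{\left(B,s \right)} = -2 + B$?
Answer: $-32286$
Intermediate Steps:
$O = 192796$ ($O = \left(145 + \left(-2 - 4\right) \left(-103\right)\right) - -192033 = \left(145 - -618\right) + 192033 = \left(145 + 618\right) + 192033 = 763 + 192033 = 192796$)
$160510 - O = 160510 - 192796 = -32286$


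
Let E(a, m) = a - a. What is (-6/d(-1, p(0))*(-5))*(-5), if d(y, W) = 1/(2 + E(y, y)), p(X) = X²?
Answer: -300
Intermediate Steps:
E(a, m) = 0
d(y, W) = ½ (d(y, W) = 1/(2 + 0) = 1/2 = ½)
(-6/d(-1, p(0))*(-5))*(-5) = (-6/½*(-5))*(-5) = (-6*2*(-5))*(-5) = -12*(-5)*(-5) = 60*(-5) = -300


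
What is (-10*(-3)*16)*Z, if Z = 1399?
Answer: 671520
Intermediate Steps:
(-10*(-3)*16)*Z = (-10*(-3)*16)*1399 = (30*16)*1399 = 480*1399 = 671520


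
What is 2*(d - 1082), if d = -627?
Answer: -3418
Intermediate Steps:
2*(d - 1082) = 2*(-627 - 1082) = 2*(-1709) = -3418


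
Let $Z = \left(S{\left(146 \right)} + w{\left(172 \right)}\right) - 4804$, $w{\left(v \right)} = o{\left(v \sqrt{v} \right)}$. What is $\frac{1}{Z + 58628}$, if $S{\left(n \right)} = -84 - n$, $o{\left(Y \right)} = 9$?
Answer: $\frac{1}{53603} \approx 1.8656 \cdot 10^{-5}$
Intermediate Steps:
$w{\left(v \right)} = 9$
$Z = -5025$ ($Z = \left(\left(-84 - 146\right) + 9\right) - 4804 = \left(-230 + 9\right) - 4804 = -221 - 4804 = -5025$)
$\frac{1}{Z + 58628} = \frac{1}{-5025 + 58628} = \frac{1}{53603}$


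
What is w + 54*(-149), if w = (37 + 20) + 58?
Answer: -7931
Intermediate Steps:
w = 115 (w = 57 + 58 = 115)
w + 54*(-149) = 115 + 54*(-149) = 115 - 8046 = -7931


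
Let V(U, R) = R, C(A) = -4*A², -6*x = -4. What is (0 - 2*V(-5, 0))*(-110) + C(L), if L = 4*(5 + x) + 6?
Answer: -29584/9 ≈ -3287.1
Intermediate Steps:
x = ⅔ (x = -⅙*(-4) = ⅔ ≈ 0.66667)
L = 86/3 (L = 4*(5 + ⅔) + 6 = 4*(17/3) + 6 = 68/3 + 6 = 86/3 ≈ 28.667)
(0 - 2*V(-5, 0))*(-110) + C(L) = (0 - 2*0)*(-110) - 4*(86/3)² = (0 + 0)*(-110) - 4*7396/9 = 0*(-110) - 29584/9 = 0 - 29584/9 = -29584/9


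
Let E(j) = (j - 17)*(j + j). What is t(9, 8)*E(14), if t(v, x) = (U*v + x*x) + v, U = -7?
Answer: -840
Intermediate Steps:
t(v, x) = x² - 6*v (t(v, x) = (-7*v + x*x) + v = (-7*v + x²) + v = (x² - 7*v) + v = x² - 6*v)
E(j) = 2*j*(-17 + j) (E(j) = (-17 + j)*(2*j) = 2*j*(-17 + j))
t(9, 8)*E(14) = (8² - 6*9)*(2*14*(-17 + 14)) = (64 - 54)*(2*14*(-3)) = 10*(-84) = -840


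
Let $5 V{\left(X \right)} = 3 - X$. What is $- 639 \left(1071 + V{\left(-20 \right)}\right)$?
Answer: $- \frac{3436542}{5} \approx -6.8731 \cdot 10^{5}$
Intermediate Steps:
$V{\left(X \right)} = \frac{3}{5} - \frac{X}{5}$ ($V{\left(X \right)} = \frac{3 - X}{5} = \frac{3}{5} - \frac{X}{5}$)
$- 639 \left(1071 + V{\left(-20 \right)}\right) = - 639 \left(1071 + \left(\frac{3}{5} - -4\right)\right) = - 639 \left(1071 + \left(\frac{3}{5} + 4\right)\right) = - 639 \left(1071 + \frac{23}{5}\right) = \left(-639\right) \frac{5378}{5} = - \frac{3436542}{5}$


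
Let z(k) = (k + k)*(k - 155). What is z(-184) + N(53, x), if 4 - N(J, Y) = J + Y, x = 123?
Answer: 124580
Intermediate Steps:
z(k) = 2*k*(-155 + k) (z(k) = (2*k)*(-155 + k) = 2*k*(-155 + k))
N(J, Y) = 4 - J - Y (N(J, Y) = 4 - (J + Y) = 4 + (-J - Y) = 4 - J - Y)
z(-184) + N(53, x) = 2*(-184)*(-155 - 184) + (4 - 1*53 - 1*123) = 2*(-184)*(-339) + (4 - 53 - 123) = 124752 - 172 = 124580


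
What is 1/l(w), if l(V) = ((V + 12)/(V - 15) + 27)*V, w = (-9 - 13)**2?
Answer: 469/6368956 ≈ 7.3638e-5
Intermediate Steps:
w = 484 (w = (-22)**2 = 484)
l(V) = V*(27 + (12 + V)/(-15 + V)) (l(V) = ((12 + V)/(-15 + V) + 27)*V = (27 + (12 + V)/(-15 + V))*V = V*(27 + (12 + V)/(-15 + V)))
1/l(w) = 1/(484*(-393 + 28*484)/(-15 + 484)) = 1/(484*(-393 + 13552)/469) = 1/(484*(1/469)*13159) = 1/(6368956/469) = 469/6368956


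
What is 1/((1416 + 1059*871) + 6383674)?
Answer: 1/7307479 ≈ 1.3685e-7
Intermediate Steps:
1/((1416 + 1059*871) + 6383674) = 1/((1416 + 922389) + 6383674) = 1/(923805 + 6383674) = 1/7307479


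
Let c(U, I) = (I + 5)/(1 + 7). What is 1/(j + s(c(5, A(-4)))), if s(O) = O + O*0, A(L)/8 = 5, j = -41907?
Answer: -8/335211 ≈ -2.3866e-5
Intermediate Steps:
A(L) = 40 (A(L) = 8*5 = 40)
c(U, I) = 5/8 + I/8 (c(U, I) = (5 + I)/8 = (5 + I)*(⅛) = 5/8 + I/8)
s(O) = O (s(O) = O + 0 = O)
1/(j + s(c(5, A(-4)))) = 1/(-41907 + (5/8 + (⅛)*40)) = 1/(-41907 + (5/8 + 5)) = 1/(-41907 + 45/8) = 1/(-335211/8) = -8/335211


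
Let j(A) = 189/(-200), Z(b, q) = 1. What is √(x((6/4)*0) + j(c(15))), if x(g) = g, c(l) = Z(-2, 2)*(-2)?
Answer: 3*I*√42/20 ≈ 0.97211*I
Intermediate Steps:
c(l) = -2 (c(l) = 1*(-2) = -2)
j(A) = -189/200 (j(A) = 189*(-1/200) = -189/200)
√(x((6/4)*0) + j(c(15))) = √((6/4)*0 - 189/200) = √(((¼)*6)*0 - 189/200) = √((3/2)*0 - 189/200) = √(0 - 189/200) = √(-189/200) = 3*I*√42/20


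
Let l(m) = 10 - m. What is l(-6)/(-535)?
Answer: -16/535 ≈ -0.029907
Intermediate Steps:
l(-6)/(-535) = (10 - 1*(-6))/(-535) = (10 + 6)*(-1/535) = 16*(-1/535) = -16/535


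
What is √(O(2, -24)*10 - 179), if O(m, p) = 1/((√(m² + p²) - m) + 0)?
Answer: √(184 - 179*√145)/√(-1 + √145) ≈ 13.362*I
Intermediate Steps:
O(m, p) = 1/(√(m² + p²) - m)
√(O(2, -24)*10 - 179) = √(-1/(2 - √(2² + (-24)²))*10 - 179) = √(-1/(2 - √(4 + 576))*10 - 179) = √(-1/(2 - √580)*10 - 179) = √(-1/(2 - 2*√145)*10 - 179) = √(-10/(2 - 2*√145) - 179) = √(-179 - 10/(2 - 2*√145))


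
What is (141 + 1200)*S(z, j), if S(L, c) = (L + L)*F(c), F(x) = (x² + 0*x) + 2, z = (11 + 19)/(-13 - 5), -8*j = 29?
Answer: -2165715/32 ≈ -67679.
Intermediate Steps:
j = -29/8 (j = -⅛*29 = -29/8 ≈ -3.6250)
z = -5/3 (z = 30/(-18) = 30*(-1/18) = -5/3 ≈ -1.6667)
F(x) = 2 + x² (F(x) = (x² + 0) + 2 = x² + 2 = 2 + x²)
S(L, c) = 2*L*(2 + c²) (S(L, c) = (L + L)*(2 + c²) = (2*L)*(2 + c²) = 2*L*(2 + c²))
(141 + 1200)*S(z, j) = (141 + 1200)*(2*(-5/3)*(2 + (-29/8)²)) = 1341*(2*(-5/3)*(2 + 841/64)) = 1341*(2*(-5/3)*(969/64)) = 1341*(-1615/32) = -2165715/32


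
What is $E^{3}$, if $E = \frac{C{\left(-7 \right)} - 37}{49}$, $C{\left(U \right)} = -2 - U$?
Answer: $- \frac{32768}{117649} \approx -0.27852$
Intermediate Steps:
$E = - \frac{32}{49}$ ($E = \frac{\left(-2 - -7\right) - 37}{49} = \left(\left(-2 + 7\right) - 37\right) \frac{1}{49} = \left(5 - 37\right) \frac{1}{49} = \left(-32\right) \frac{1}{49} = - \frac{32}{49} \approx -0.65306$)
$E^{3} = \left(- \frac{32}{49}\right)^{3} = - \frac{32768}{117649}$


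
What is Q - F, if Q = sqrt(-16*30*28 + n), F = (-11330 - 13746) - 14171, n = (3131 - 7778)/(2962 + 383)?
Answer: 39247 + I*sqrt(16710671135)/1115 ≈ 39247.0 + 115.94*I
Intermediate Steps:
n = -1549/1115 (n = -4647/3345 = -4647*1/3345 = -1549/1115 ≈ -1.3892)
F = -39247 (F = -25076 - 14171 = -39247)
Q = I*sqrt(16710671135)/1115 (Q = sqrt(-16*30*28 - 1549/1115) = sqrt(-480*28 - 1549/1115) = sqrt(-13440 - 1549/1115) = sqrt(-14987149/1115) = I*sqrt(16710671135)/1115 ≈ 115.94*I)
Q - F = I*sqrt(16710671135)/1115 - 1*(-39247) = I*sqrt(16710671135)/1115 + 39247 = 39247 + I*sqrt(16710671135)/1115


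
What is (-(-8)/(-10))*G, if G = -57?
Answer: 228/5 ≈ 45.600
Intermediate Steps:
(-(-8)/(-10))*G = -(-8)/(-10)*(-57) = -(-8)*(-1)/10*(-57) = -1*4/5*(-57) = -4/5*(-57) = 228/5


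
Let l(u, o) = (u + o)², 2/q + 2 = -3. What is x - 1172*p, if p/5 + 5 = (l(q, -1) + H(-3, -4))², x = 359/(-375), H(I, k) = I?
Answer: 344413/15 ≈ 22961.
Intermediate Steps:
q = -⅖ (q = 2/(-2 - 3) = 2/(-5) = 2*(-⅕) = -⅖ ≈ -0.40000)
l(u, o) = (o + u)²
x = -359/375 (x = 359*(-1/375) = -359/375 ≈ -0.95733)
p = -2449/125 (p = -25 + 5*((-1 - ⅖)² - 3)² = -25 + 5*((-7/5)² - 3)² = -25 + 5*(49/25 - 3)² = -25 + 5*(-26/25)² = -25 + 5*(676/625) = -25 + 676/125 = -2449/125 ≈ -19.592)
x - 1172*p = -359/375 - 1172*(-2449/125) = -359/375 + 2870228/125 = 344413/15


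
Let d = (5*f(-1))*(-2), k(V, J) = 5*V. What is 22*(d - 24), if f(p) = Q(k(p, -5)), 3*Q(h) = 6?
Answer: -968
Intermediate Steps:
Q(h) = 2 (Q(h) = (⅓)*6 = 2)
f(p) = 2
d = -20 (d = (5*2)*(-2) = 10*(-2) = -20)
22*(d - 24) = 22*(-20 - 24) = 22*(-44) = -968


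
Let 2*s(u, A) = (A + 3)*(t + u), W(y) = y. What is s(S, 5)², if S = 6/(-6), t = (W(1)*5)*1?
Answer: 256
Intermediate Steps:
t = 5 (t = (1*5)*1 = 5*1 = 5)
S = -1 (S = 6*(-⅙) = -1)
s(u, A) = (3 + A)*(5 + u)/2 (s(u, A) = ((A + 3)*(5 + u))/2 = ((3 + A)*(5 + u))/2 = (3 + A)*(5 + u)/2)
s(S, 5)² = (15/2 + (3/2)*(-1) + (5/2)*5 + (½)*5*(-1))² = (15/2 - 3/2 + 25/2 - 5/2)² = 16² = 256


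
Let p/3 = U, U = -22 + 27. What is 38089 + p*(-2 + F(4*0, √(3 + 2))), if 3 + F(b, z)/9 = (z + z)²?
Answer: 40354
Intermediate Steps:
U = 5
p = 15 (p = 3*5 = 15)
F(b, z) = -27 + 36*z² (F(b, z) = -27 + 9*(z + z)² = -27 + 9*(2*z)² = -27 + 9*(4*z²) = -27 + 36*z²)
38089 + p*(-2 + F(4*0, √(3 + 2))) = 38089 + 15*(-2 + (-27 + 36*(√(3 + 2))²)) = 38089 + 15*(-2 + (-27 + 36*(√5)²)) = 38089 + 15*(-2 + (-27 + 36*5)) = 38089 + 15*(-2 + (-27 + 180)) = 38089 + 15*(-2 + 153) = 38089 + 15*151 = 38089 + 2265 = 40354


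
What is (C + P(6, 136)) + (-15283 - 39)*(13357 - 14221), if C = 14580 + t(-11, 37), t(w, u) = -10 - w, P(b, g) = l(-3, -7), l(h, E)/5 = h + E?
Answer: 13252739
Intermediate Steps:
l(h, E) = 5*E + 5*h (l(h, E) = 5*(h + E) = 5*(E + h) = 5*E + 5*h)
P(b, g) = -50 (P(b, g) = 5*(-7) + 5*(-3) = -35 - 15 = -50)
C = 14581 (C = 14580 + (-10 - 1*(-11)) = 14580 + (-10 + 11) = 14580 + 1 = 14581)
(C + P(6, 136)) + (-15283 - 39)*(13357 - 14221) = (14581 - 50) + (-15283 - 39)*(13357 - 14221) = 14531 - 15322*(-864) = 14531 + 13238208 = 13252739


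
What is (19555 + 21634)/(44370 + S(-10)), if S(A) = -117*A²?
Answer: 41189/32670 ≈ 1.2608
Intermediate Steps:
(19555 + 21634)/(44370 + S(-10)) = (19555 + 21634)/(44370 - 117*(-10)²) = 41189/(44370 - 117*100) = 41189/(44370 - 11700) = 41189/32670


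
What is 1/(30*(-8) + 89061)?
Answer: 1/88821 ≈ 1.1259e-5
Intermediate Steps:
1/(30*(-8) + 89061) = 1/(-240 + 89061) = 1/88821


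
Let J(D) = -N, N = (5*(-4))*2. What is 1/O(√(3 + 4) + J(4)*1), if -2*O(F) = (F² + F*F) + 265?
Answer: -994/1703463 + 320*√7/11924241 ≈ -0.00051252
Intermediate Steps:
N = -40 (N = -20*2 = -40)
J(D) = 40 (J(D) = -1*(-40) = 40)
O(F) = -265/2 - F² (O(F) = -((F² + F*F) + 265)/2 = -((F² + F²) + 265)/2 = -(2*F² + 265)/2 = -(265 + 2*F²)/2 = -265/2 - F²)
1/O(√(3 + 4) + J(4)*1) = 1/(-265/2 - (√(3 + 4) + 40*1)²) = 1/(-265/2 - (√7 + 40)²) = 1/(-265/2 - (40 + √7)²)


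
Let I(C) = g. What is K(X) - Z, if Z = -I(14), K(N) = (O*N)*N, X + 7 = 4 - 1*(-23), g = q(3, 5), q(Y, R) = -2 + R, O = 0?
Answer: 3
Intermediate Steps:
g = 3 (g = -2 + 5 = 3)
I(C) = 3
X = 20 (X = -7 + (4 - 1*(-23)) = -7 + (4 + 23) = -7 + 27 = 20)
K(N) = 0 (K(N) = (0*N)*N = 0*N = 0)
Z = -3 (Z = -1*3 = -3)
K(X) - Z = 0 - 1*(-3) = 0 + 3 = 3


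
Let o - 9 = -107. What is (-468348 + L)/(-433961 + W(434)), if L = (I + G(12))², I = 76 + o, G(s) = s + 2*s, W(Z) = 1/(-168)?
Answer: 78649536/72905449 ≈ 1.0788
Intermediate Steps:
o = -98 (o = 9 - 107 = -98)
W(Z) = -1/168
G(s) = 3*s
I = -22 (I = 76 - 98 = -22)
L = 196 (L = (-22 + 3*12)² = (-22 + 36)² = 14² = 196)
(-468348 + L)/(-433961 + W(434)) = (-468348 + 196)/(-433961 - 1/168) = -468152/(-72905449/168) = -468152*(-168/72905449) = 78649536/72905449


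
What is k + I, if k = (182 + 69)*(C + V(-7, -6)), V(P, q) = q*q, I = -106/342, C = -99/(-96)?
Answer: 50859689/5472 ≈ 9294.5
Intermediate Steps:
C = 33/32 (C = -99*(-1/96) = 33/32 ≈ 1.0313)
I = -53/171 (I = -106*1/342 = -53/171 ≈ -0.30994)
V(P, q) = q²
k = 297435/32 (k = (182 + 69)*(33/32 + (-6)²) = 251*(33/32 + 36) = 251*(1185/32) = 297435/32 ≈ 9294.8)
k + I = 297435/32 - 53/171 = 50859689/5472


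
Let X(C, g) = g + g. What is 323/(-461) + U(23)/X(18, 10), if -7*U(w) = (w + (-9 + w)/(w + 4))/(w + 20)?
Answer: -10558631/14986188 ≈ -0.70456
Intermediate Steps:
U(w) = -(w + (-9 + w)/(4 + w))/(7*(20 + w)) (U(w) = -(w + (-9 + w)/(w + 4))/(7*(w + 20)) = -(w + (-9 + w)/(4 + w))/(7*(20 + w)))
X(C, g) = 2*g
323/(-461) + U(23)/X(18, 10) = 323/(-461) + ((9 - 1*23**2 - 5*23)/(7*(80 + 23**2 + 24*23)))/((2*10)) = 323*(-1/461) + ((9 - 1*529 - 115)/(7*(80 + 529 + 552)))/20 = -323/461 + ((1/7)*(9 - 529 - 115)/1161)*(1/20) = -323/461 + ((1/7)*(1/1161)*(-635))*(1/20) = -323/461 - 635/8127*1/20 = -323/461 - 127/32508 = -10558631/14986188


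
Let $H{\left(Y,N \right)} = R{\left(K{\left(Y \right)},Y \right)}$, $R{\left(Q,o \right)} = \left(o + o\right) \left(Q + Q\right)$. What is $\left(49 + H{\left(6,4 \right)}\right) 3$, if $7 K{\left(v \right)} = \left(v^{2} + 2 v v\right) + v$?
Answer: $\frac{9237}{7} \approx 1319.6$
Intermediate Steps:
$K{\left(v \right)} = \frac{v}{7} + \frac{3 v^{2}}{7}$ ($K{\left(v \right)} = \frac{\left(v^{2} + 2 v v\right) + v}{7} = \frac{\left(v^{2} + 2 v^{2}\right) + v}{7} = \frac{3 v^{2} + v}{7} = \frac{v + 3 v^{2}}{7} = \frac{v}{7} + \frac{3 v^{2}}{7}$)
$R{\left(Q,o \right)} = 4 Q o$ ($R{\left(Q,o \right)} = 2 o 2 Q = 4 Q o$)
$H{\left(Y,N \right)} = \frac{4 Y^{2} \left(1 + 3 Y\right)}{7}$ ($H{\left(Y,N \right)} = 4 \frac{Y \left(1 + 3 Y\right)}{7} Y = \frac{4 Y^{2} \left(1 + 3 Y\right)}{7}$)
$\left(49 + H{\left(6,4 \right)}\right) 3 = \left(49 + \frac{4 \cdot 6^{2} \left(1 + 3 \cdot 6\right)}{7}\right) 3 = \left(49 + \frac{4}{7} \cdot 36 \left(1 + 18\right)\right) 3 = \left(49 + \frac{4}{7} \cdot 36 \cdot 19\right) 3 = \left(49 + \frac{2736}{7}\right) 3 = \frac{3079}{7} \cdot 3 = \frac{9237}{7}$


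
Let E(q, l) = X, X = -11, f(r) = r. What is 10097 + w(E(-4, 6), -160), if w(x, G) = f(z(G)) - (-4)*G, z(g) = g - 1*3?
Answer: 9294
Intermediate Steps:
z(g) = -3 + g (z(g) = g - 3 = -3 + g)
E(q, l) = -11
w(x, G) = -3 + 5*G (w(x, G) = (-3 + G) - (-4)*G = (-3 + G) + 4*G = -3 + 5*G)
10097 + w(E(-4, 6), -160) = 10097 + (-3 + 5*(-160)) = 10097 + (-3 - 800) = 10097 - 803 = 9294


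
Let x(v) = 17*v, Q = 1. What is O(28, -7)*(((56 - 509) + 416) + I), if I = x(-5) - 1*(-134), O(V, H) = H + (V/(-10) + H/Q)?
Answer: -1008/5 ≈ -201.60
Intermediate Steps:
O(V, H) = 2*H - V/10 (O(V, H) = H + (V/(-10) + H/1) = H + (V*(-⅒) + H*1) = H + (-V/10 + H) = H + (H - V/10) = 2*H - V/10)
I = 49 (I = 17*(-5) - 1*(-134) = -85 + 134 = 49)
O(28, -7)*(((56 - 509) + 416) + I) = (2*(-7) - ⅒*28)*(((56 - 509) + 416) + 49) = (-14 - 14/5)*((-453 + 416) + 49) = -84*(-37 + 49)/5 = -84/5*12 = -1008/5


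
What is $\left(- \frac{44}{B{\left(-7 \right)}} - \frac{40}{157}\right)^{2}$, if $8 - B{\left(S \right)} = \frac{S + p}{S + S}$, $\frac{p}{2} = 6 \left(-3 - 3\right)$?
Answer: $\frac{79423744}{221841} \approx 358.02$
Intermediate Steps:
$p = -72$ ($p = 2 \cdot 6 \left(-3 - 3\right) = 2 \cdot 6 \left(-6\right) = 2 \left(-36\right) = -72$)
$B{\left(S \right)} = 8 - \frac{-72 + S}{2 S}$ ($B{\left(S \right)} = 8 - \frac{S - 72}{S + S} = 8 - \frac{-72 + S}{2 S}$)
$\left(- \frac{44}{B{\left(-7 \right)}} - \frac{40}{157}\right)^{2} = \left(- \frac{44}{\frac{15}{2} + \frac{36}{-7}} - \frac{40}{157}\right)^{2} = \left(- \frac{44}{\frac{15}{2} + 36 \left(- \frac{1}{7}\right)} - \frac{40}{157}\right)^{2} = \left(- \frac{44}{\frac{15}{2} - \frac{36}{7}} - \frac{40}{157}\right)^{2} = \left(- \frac{44}{\frac{33}{14}} - \frac{40}{157}\right)^{2} = \left(\left(-44\right) \frac{14}{33} - \frac{40}{157}\right)^{2} = \left(- \frac{56}{3} - \frac{40}{157}\right)^{2} = \left(- \frac{8912}{471}\right)^{2} = \frac{79423744}{221841}$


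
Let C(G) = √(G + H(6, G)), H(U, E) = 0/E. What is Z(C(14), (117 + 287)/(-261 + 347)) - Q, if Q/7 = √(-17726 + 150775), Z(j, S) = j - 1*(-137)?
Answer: 137 + √14 - 7*√133049 ≈ -2412.6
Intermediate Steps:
H(U, E) = 0
C(G) = √G (C(G) = √(G + 0) = √G)
Z(j, S) = 137 + j (Z(j, S) = j + 137 = 137 + j)
Q = 7*√133049 (Q = 7*√(-17726 + 150775) = 7*√133049 ≈ 2553.3)
Z(C(14), (117 + 287)/(-261 + 347)) - Q = (137 + √14) - 7*√133049 = 137 + √14 - 7*√133049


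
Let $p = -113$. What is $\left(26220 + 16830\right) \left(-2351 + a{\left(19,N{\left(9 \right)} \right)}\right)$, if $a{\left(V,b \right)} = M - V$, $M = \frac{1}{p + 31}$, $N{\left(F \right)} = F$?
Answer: $-102029025$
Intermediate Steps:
$M = - \frac{1}{82}$ ($M = \frac{1}{-113 + 31} = \frac{1}{-82} = - \frac{1}{82} \approx -0.012195$)
$a{\left(V,b \right)} = - \frac{1}{82} - V$
$\left(26220 + 16830\right) \left(-2351 + a{\left(19,N{\left(9 \right)} \right)}\right) = \left(26220 + 16830\right) \left(-2351 - \frac{1559}{82}\right) = 43050 \left(-2351 - \frac{1559}{82}\right) = 43050 \left(- \frac{194341}{82}\right) = -102029025$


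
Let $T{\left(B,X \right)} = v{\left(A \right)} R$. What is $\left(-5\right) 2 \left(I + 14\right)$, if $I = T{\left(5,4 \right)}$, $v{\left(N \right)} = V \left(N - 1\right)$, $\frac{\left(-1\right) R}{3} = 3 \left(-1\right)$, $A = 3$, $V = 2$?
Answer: $-500$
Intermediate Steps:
$R = 9$ ($R = - 3 \cdot 3 \left(-1\right) = \left(-3\right) \left(-3\right) = 9$)
$v{\left(N \right)} = -2 + 2 N$ ($v{\left(N \right)} = 2 \left(N - 1\right) = 2 \left(-1 + N\right) = -2 + 2 N$)
$T{\left(B,X \right)} = 36$ ($T{\left(B,X \right)} = \left(-2 + 2 \cdot 3\right) 9 = \left(-2 + 6\right) 9 = 4 \cdot 9 = 36$)
$I = 36$
$\left(-5\right) 2 \left(I + 14\right) = \left(-5\right) 2 \left(36 + 14\right) = \left(-10\right) 50 = -500$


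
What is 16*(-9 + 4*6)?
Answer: 240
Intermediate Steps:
16*(-9 + 4*6) = 16*(-9 + 24) = 16*15 = 240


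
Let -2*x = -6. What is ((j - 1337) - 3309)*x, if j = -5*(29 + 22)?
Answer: -14703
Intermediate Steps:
j = -255 (j = -5*51 = -255)
x = 3 (x = -½*(-6) = 3)
((j - 1337) - 3309)*x = ((-255 - 1337) - 3309)*3 = (-1592 - 3309)*3 = -4901*3 = -14703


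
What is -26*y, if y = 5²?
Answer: -650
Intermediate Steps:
y = 25
-26*y = -26*25 = -650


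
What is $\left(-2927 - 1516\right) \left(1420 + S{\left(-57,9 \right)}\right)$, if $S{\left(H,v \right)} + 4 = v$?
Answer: $-6331275$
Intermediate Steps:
$S{\left(H,v \right)} = -4 + v$
$\left(-2927 - 1516\right) \left(1420 + S{\left(-57,9 \right)}\right) = \left(-2927 - 1516\right) \left(1420 + \left(-4 + 9\right)\right) = - 4443 \left(1420 + 5\right) = \left(-4443\right) 1425 = -6331275$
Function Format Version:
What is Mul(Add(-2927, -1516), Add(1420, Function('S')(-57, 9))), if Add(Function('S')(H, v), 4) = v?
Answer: -6331275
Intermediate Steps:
Function('S')(H, v) = Add(-4, v)
Mul(Add(-2927, -1516), Add(1420, Function('S')(-57, 9))) = Mul(Add(-2927, -1516), Add(1420, Add(-4, 9))) = Mul(-4443, Add(1420, 5)) = Mul(-4443, 1425) = -6331275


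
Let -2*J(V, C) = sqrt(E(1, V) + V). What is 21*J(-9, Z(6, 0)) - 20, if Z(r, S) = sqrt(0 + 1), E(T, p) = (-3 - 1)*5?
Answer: -20 - 21*I*sqrt(29)/2 ≈ -20.0 - 56.544*I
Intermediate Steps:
E(T, p) = -20 (E(T, p) = -4*5 = -20)
Z(r, S) = 1 (Z(r, S) = sqrt(1) = 1)
J(V, C) = -sqrt(-20 + V)/2
21*J(-9, Z(6, 0)) - 20 = 21*(-sqrt(-20 - 9)/2) - 20 = 21*(-I*sqrt(29)/2) - 20 = -21*I*sqrt(29)/2 - 20 = -20 - 21*I*sqrt(29)/2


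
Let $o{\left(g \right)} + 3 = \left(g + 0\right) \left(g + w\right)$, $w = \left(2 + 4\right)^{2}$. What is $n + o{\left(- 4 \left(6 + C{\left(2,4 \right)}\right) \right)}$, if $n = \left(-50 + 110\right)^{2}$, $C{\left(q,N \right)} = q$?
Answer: $3469$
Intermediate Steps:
$w = 36$ ($w = 6^{2} = 36$)
$n = 3600$ ($n = 60^{2} = 3600$)
$o{\left(g \right)} = -3 + g \left(36 + g\right)$ ($o{\left(g \right)} = -3 + \left(g + 0\right) \left(g + 36\right) = -3 + g \left(36 + g\right)$)
$n + o{\left(- 4 \left(6 + C{\left(2,4 \right)}\right) \right)} = 3600 + \left(-3 + \left(- 4 \left(6 + 2\right)\right)^{2} + 36 \left(- 4 \left(6 + 2\right)\right)\right) = 3600 + \left(-3 + \left(\left(-4\right) 8\right)^{2} + 36 \left(\left(-4\right) 8\right)\right) = 3600 + \left(-3 + \left(-32\right)^{2} + 36 \left(-32\right)\right) = 3600 - 131 = 3469$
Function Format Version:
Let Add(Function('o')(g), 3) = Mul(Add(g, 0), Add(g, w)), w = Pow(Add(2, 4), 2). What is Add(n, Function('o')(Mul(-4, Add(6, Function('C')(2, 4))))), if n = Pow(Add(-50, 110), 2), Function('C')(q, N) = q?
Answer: 3469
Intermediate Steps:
w = 36 (w = Pow(6, 2) = 36)
n = 3600 (n = Pow(60, 2) = 3600)
Function('o')(g) = Add(-3, Mul(g, Add(36, g))) (Function('o')(g) = Add(-3, Mul(Add(g, 0), Add(g, 36))) = Add(-3, Mul(g, Add(36, g))))
Add(n, Function('o')(Mul(-4, Add(6, Function('C')(2, 4))))) = Add(3600, Add(-3, Pow(Mul(-4, Add(6, 2)), 2), Mul(36, Mul(-4, Add(6, 2))))) = Add(3600, Add(-3, Pow(Mul(-4, 8), 2), Mul(36, Mul(-4, 8)))) = Add(3600, Add(-3, Pow(-32, 2), Mul(36, -32))) = Add(3600, Add(-3, 1024, -1152)) = Add(3600, -131) = 3469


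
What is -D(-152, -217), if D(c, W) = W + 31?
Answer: 186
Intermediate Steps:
D(c, W) = 31 + W
-D(-152, -217) = -(31 - 217) = -1*(-186) = 186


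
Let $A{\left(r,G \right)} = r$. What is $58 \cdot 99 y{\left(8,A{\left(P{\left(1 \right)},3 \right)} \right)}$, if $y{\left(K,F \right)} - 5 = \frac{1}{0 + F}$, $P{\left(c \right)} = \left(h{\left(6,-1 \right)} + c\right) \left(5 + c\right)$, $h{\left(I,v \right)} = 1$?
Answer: $\frac{58377}{2} \approx 29189.0$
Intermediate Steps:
$P{\left(c \right)} = \left(1 + c\right) \left(5 + c\right)$
$y{\left(K,F \right)} = 5 + \frac{1}{F}$ ($y{\left(K,F \right)} = 5 + \frac{1}{0 + F} = 5 + \frac{1}{F}$)
$58 \cdot 99 y{\left(8,A{\left(P{\left(1 \right)},3 \right)} \right)} = 58 \cdot 99 \left(5 + \frac{1}{5 + 1^{2} + 6 \cdot 1}\right) = 5742 \left(5 + \frac{1}{5 + 1 + 6}\right) = 5742 \left(5 + \frac{1}{12}\right) = 5742 \cdot \frac{61}{12} = \frac{58377}{2}$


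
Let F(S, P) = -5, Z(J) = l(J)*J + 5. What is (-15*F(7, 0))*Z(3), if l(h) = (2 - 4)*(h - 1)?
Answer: -525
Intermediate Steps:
l(h) = 2 - 2*h (l(h) = -2*(-1 + h) = 2 - 2*h)
Z(J) = 5 + J*(2 - 2*J) (Z(J) = (2 - 2*J)*J + 5 = J*(2 - 2*J) + 5 = 5 + J*(2 - 2*J))
(-15*F(7, 0))*Z(3) = (-15*(-5))*(5 - 2*3*(-1 + 3)) = 75*(5 - 2*3*2) = 75*(5 - 12) = 75*(-7) = -525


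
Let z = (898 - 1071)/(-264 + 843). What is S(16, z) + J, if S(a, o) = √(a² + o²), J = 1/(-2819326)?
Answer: -1/2819326 + 5*√3434065/579 ≈ 16.003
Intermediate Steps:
J = -1/2819326 ≈ -3.5469e-7
z = -173/579 ≈ -0.29879
S(16, z) + J = √(16² + (-173/579)²) - 1/2819326 = √(256 + 29929/335241) - 1/2819326 = √(85851625/335241) - 1/2819326 = 5*√3434065/579 - 1/2819326 = -1/2819326 + 5*√3434065/579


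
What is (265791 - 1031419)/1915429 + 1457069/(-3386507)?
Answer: -5383716798997/6486613716503 ≈ -0.82997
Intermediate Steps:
(265791 - 1031419)/1915429 + 1457069/(-3386507) = -765628*1/1915429 + 1457069*(-1/3386507) = -765628/1915429 - 1457069/3386507 = -5383716798997/6486613716503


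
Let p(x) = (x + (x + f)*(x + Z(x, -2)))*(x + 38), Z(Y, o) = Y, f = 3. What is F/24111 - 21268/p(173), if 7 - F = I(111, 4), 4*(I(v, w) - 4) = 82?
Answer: -1476580061/621367426098 ≈ -0.0023763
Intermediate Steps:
I(v, w) = 49/2 (I(v, w) = 4 + (¼)*82 = 4 + 41/2 = 49/2)
F = -35/2 (F = 7 - 1*49/2 = 7 - 49/2 = -35/2 ≈ -17.500)
p(x) = (38 + x)*(x + 2*x*(3 + x)) (p(x) = (x + (x + 3)*(x + x))*(x + 38) = (x + (3 + x)*(2*x))*(38 + x) = (x + 2*x*(3 + x))*(38 + x) = (38 + x)*(x + 2*x*(3 + x)))
F/24111 - 21268/p(173) = -35/2/24111 - 21268*1/(173*(266 + 2*173² + 83*173)) = -35/2*1/24111 - 21268*1/(173*(266 + 2*29929 + 14359)) = -35/48222 - 21268*1/(173*(266 + 59858 + 14359)) = -35/48222 - 21268/(173*74483) = -35/48222 - 21268/12885559 = -1476580061/621367426098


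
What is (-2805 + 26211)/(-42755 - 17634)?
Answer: -23406/60389 ≈ -0.38759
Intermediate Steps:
(-2805 + 26211)/(-42755 - 17634) = 23406/(-60389) = 23406*(-1/60389) = -23406/60389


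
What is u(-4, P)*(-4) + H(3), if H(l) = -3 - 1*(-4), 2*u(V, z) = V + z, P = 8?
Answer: -7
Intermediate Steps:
u(V, z) = V/2 + z/2 (u(V, z) = (V + z)/2 = V/2 + z/2)
H(l) = 1 (H(l) = -3 + 4 = 1)
u(-4, P)*(-4) + H(3) = ((½)*(-4) + (½)*8)*(-4) + 1 = (-2 + 4)*(-4) + 1 = 2*(-4) + 1 = -8 + 1 = -7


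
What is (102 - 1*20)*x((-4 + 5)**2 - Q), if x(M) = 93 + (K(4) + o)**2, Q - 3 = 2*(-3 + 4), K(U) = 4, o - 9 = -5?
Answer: 12874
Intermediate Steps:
o = 4 (o = 9 - 5 = 4)
Q = 5 (Q = 3 + 2*(-3 + 4) = 3 + 2*1 = 3 + 2 = 5)
x(M) = 157 (x(M) = 93 + (4 + 4)**2 = 93 + 8**2 = 93 + 64 = 157)
(102 - 1*20)*x((-4 + 5)**2 - Q) = (102 - 1*20)*157 = (102 - 20)*157 = 82*157 = 12874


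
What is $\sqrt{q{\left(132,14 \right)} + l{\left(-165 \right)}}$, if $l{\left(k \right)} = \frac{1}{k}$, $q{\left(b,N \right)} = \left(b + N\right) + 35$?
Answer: $\frac{2 \sqrt{1231890}}{165} \approx 13.453$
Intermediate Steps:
$q{\left(b,N \right)} = 35 + N + b$ ($q{\left(b,N \right)} = \left(N + b\right) + 35 = 35 + N + b$)
$\sqrt{q{\left(132,14 \right)} + l{\left(-165 \right)}} = \sqrt{\left(35 + 14 + 132\right) + \frac{1}{-165}} = \sqrt{181 - \frac{1}{165}} = \sqrt{\frac{29864}{165}} = \frac{2 \sqrt{1231890}}{165}$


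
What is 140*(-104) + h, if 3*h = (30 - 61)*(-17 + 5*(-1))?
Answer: -42998/3 ≈ -14333.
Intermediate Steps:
h = 682/3 (h = ((30 - 61)*(-17 + 5*(-1)))/3 = (-31*(-17 - 5))/3 = (-31*(-22))/3 = (⅓)*682 = 682/3 ≈ 227.33)
140*(-104) + h = 140*(-104) + 682/3 = -14560 + 682/3 = -42998/3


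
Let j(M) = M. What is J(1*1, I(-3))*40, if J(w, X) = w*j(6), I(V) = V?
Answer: 240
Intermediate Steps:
J(w, X) = 6*w (J(w, X) = w*6 = 6*w)
J(1*1, I(-3))*40 = (6*(1*1))*40 = (6*1)*40 = 6*40 = 240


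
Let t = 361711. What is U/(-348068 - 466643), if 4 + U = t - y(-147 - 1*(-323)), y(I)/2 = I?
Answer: -361355/814711 ≈ -0.44354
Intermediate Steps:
y(I) = 2*I
U = 361355 (U = -4 + (361711 - 2*(-147 - 1*(-323))) = -4 + (361711 - 2*(-147 + 323)) = -4 + (361711 - 2*176) = -4 + (361711 - 1*352) = -4 + (361711 - 352) = -4 + 361359 = 361355)
U/(-348068 - 466643) = 361355/(-348068 - 466643) = 361355/(-814711) = 361355*(-1/814711) = -361355/814711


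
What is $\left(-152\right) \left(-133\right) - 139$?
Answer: $20077$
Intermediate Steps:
$\left(-152\right) \left(-133\right) - 139 = 20216 - 139 = 20077$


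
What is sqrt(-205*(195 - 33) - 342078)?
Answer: 2*I*sqrt(93822) ≈ 612.61*I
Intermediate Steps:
sqrt(-205*(195 - 33) - 342078) = sqrt(-205*162 - 342078) = sqrt(-33210 - 342078) = sqrt(-375288) = 2*I*sqrt(93822)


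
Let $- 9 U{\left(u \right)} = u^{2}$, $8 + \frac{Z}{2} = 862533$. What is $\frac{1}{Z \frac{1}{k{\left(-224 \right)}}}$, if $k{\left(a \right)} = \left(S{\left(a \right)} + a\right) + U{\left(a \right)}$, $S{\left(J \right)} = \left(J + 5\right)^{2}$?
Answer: $\frac{379457}{15525450} \approx 0.024441$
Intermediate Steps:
$Z = 1725050$ ($Z = -16 + 2 \cdot 862533 = -16 + 1725066 = 1725050$)
$S{\left(J \right)} = \left(5 + J\right)^{2}$
$U{\left(u \right)} = - \frac{u^{2}}{9}$
$k{\left(a \right)} = a + \left(5 + a\right)^{2} - \frac{a^{2}}{9}$ ($k{\left(a \right)} = \left(\left(5 + a\right)^{2} + a\right) - \frac{a^{2}}{9} = \left(a + \left(5 + a\right)^{2}\right) - \frac{a^{2}}{9} = a + \left(5 + a\right)^{2} - \frac{a^{2}}{9}$)
$\frac{1}{Z \frac{1}{k{\left(-224 \right)}}} = \frac{1}{1725050 \frac{1}{25 + 11 \left(-224\right) + \frac{8 \left(-224\right)^{2}}{9}}} = \frac{1}{1725050 \frac{1}{25 - 2464 + \frac{8}{9} \cdot 50176}} = \frac{1}{1725050 \frac{1}{25 - 2464 + \frac{401408}{9}}} = \frac{1}{1725050 \frac{1}{\frac{379457}{9}}} = \frac{1}{1725050 \cdot \frac{9}{379457}} = \frac{1}{\frac{15525450}{379457}} = \frac{379457}{15525450}$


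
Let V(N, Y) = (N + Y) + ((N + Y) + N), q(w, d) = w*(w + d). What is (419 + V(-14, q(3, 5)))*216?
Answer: 91800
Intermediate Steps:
q(w, d) = w*(d + w)
V(N, Y) = 2*Y + 3*N (V(N, Y) = (N + Y) + (Y + 2*N) = 2*Y + 3*N)
(419 + V(-14, q(3, 5)))*216 = (419 + (2*(3*(5 + 3)) + 3*(-14)))*216 = (419 + (2*(3*8) - 42))*216 = (419 + (2*24 - 42))*216 = (419 + (48 - 42))*216 = (419 + 6)*216 = 425*216 = 91800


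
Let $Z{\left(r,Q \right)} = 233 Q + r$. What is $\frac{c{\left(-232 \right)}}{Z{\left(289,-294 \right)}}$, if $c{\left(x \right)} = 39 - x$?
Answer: $- \frac{271}{68213} \approx -0.0039729$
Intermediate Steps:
$Z{\left(r,Q \right)} = r + 233 Q$
$\frac{c{\left(-232 \right)}}{Z{\left(289,-294 \right)}} = \frac{39 - -232}{289 + 233 \left(-294\right)} = \frac{39 + 232}{289 - 68502} = \frac{271}{-68213} = 271 \left(- \frac{1}{68213}\right) = - \frac{271}{68213}$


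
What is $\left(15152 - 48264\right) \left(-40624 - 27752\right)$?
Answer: $2264066112$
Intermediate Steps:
$\left(15152 - 48264\right) \left(-40624 - 27752\right) = \left(-33112\right) \left(-68376\right) = 2264066112$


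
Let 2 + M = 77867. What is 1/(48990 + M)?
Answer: 1/126855 ≈ 7.8830e-6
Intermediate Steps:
M = 77865 (M = -2 + 77867 = 77865)
1/(48990 + M) = 1/(48990 + 77865) = 1/126855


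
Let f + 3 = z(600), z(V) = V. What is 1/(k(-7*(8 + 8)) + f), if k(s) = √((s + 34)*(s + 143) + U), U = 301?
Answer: 597/358526 - I*√2117/358526 ≈ 0.0016652 - 0.00012833*I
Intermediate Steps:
k(s) = √(301 + (34 + s)*(143 + s)) (k(s) = √((s + 34)*(s + 143) + 301) = √((34 + s)*(143 + s) + 301) = √(301 + (34 + s)*(143 + s)))
f = 597 (f = -3 + 600 = 597)
1/(k(-7*(8 + 8)) + f) = 1/(√(5163 + (-7*(8 + 8))² + 177*(-7*(8 + 8))) + 597) = 1/(√(5163 + (-7*16)² + 177*(-7*16)) + 597) = 1/(√(5163 + (-112)² + 177*(-112)) + 597) = 1/(√(5163 + 12544 - 19824) + 597) = 1/(√(-2117) + 597) = 1/(I*√2117 + 597) = 1/(597 + I*√2117)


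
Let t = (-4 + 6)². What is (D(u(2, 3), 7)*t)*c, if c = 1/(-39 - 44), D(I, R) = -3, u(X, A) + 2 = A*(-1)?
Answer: 12/83 ≈ 0.14458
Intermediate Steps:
u(X, A) = -2 - A (u(X, A) = -2 + A*(-1) = -2 - A)
t = 4 (t = 2² = 4)
c = -1/83 (c = 1/(-83) = -1/83 ≈ -0.012048)
(D(u(2, 3), 7)*t)*c = -3*4*(-1/83) = -12*(-1/83) = 12/83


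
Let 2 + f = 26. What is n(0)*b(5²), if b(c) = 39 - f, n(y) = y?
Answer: 0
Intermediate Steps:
f = 24 (f = -2 + 26 = 24)
b(c) = 15 (b(c) = 39 - 1*24 = 39 - 24 = 15)
n(0)*b(5²) = 0*15 = 0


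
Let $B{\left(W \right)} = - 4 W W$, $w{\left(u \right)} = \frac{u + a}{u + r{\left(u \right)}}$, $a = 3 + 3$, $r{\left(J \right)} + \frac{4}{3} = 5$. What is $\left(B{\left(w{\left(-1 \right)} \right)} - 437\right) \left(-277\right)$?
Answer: $\frac{1999109}{16} \approx 1.2494 \cdot 10^{5}$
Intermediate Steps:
$r{\left(J \right)} = \frac{11}{3}$ ($r{\left(J \right)} = - \frac{4}{3} + 5 = \frac{11}{3}$)
$a = 6$
$w{\left(u \right)} = \frac{6 + u}{\frac{11}{3} + u}$ ($w{\left(u \right)} = \frac{u + 6}{u + \frac{11}{3}} = \frac{6 + u}{\frac{11}{3} + u}$)
$B{\left(W \right)} = - 4 W^{2}$
$\left(B{\left(w{\left(-1 \right)} \right)} - 437\right) \left(-277\right) = \left(- 4 \left(\frac{3 \left(6 - 1\right)}{11 + 3 \left(-1\right)}\right)^{2} - 437\right) \left(-277\right) = \left(- 4 \left(3 \frac{1}{11 - 3} \cdot 5\right)^{2} - 437\right) \left(-277\right) = \left(- 4 \left(3 \cdot \frac{1}{8} \cdot 5\right)^{2} - 437\right) \left(-277\right) = \left(- 4 \left(\frac{15}{8}\right)^{2} - 437\right) \left(-277\right) = \left(\left(-4\right) \frac{225}{64} - 437\right) \left(-277\right) = \left(- \frac{225}{16} - 437\right) \left(-277\right) = \left(- \frac{7217}{16}\right) \left(-277\right) = \frac{1999109}{16}$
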